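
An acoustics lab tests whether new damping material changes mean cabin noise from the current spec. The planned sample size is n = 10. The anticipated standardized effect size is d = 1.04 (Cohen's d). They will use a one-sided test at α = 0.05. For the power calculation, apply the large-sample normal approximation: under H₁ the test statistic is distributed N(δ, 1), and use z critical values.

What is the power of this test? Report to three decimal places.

Power ≈ 0.950

Noncentrality parameter: δ = d·√n = 1.04 × √10 = 3.2888
One-sided α = 0.05 → critical value z_{0.05} = 1.645.
Power = Φ(δ − 1.645) = Φ(1.644) = 0.9499.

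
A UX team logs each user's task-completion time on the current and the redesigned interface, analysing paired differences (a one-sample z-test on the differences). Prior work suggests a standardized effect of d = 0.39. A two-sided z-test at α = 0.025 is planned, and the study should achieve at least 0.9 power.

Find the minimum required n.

Set Φ(δ − 2.241) = 0.9; then δ − 2.241 = Φ⁻¹(0.9) = 1.282, giving δ = 3.523.
(The Φ(−δ − z_{α/2}) term is vanishingly small for δ > 0 and is dropped in the standard sample-size formula.)
δ = d·√n ⇒ n = (δ/d)² = (3.523 / 0.39)² = 81.60.
Rounding up, n = 82.

n = 82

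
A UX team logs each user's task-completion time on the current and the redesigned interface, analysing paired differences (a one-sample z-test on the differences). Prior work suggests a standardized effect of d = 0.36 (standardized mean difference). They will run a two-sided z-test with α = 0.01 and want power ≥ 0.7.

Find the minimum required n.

Set Φ(δ − 2.576) = 0.7; then δ − 2.576 = Φ⁻¹(0.7) = 0.524, giving δ = 3.100.
(Ignoring the negligible lower-tail rejection probability gives the usual closed-form inversion.)
δ = d·√n ⇒ n = (δ/d)² = (3.100 / 0.36)² = 74.16.
Round up to the next whole unit.

n = 75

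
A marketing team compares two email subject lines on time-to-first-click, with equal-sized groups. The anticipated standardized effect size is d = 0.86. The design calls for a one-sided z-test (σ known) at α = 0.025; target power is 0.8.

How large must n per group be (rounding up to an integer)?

For power 0.8 need Φ(δ − z_{0.025}) = 0.8, so δ = z_{0.025} + z_{0.20} = 1.960 + 0.842 = 2.802.
δ = d·√(n/2) ⇒ n = 2(δ/d)² = 2 × (2.802 / 0.86)² = 21.22.
Round up to the next whole unit.

n = 22 per group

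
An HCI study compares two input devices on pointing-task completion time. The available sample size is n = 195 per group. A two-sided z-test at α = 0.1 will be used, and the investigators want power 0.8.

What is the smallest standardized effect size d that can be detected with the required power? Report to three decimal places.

d ≈ 0.252

Need Φ(δ − 1.645) = 0.8, so δ = 1.645 + 0.842 = 2.486.
(The second rejection-region term Φ(−δ − z_{α/2}) is negligible and dropped.)
δ = d·√(n/2) ⇒ d = δ/√(n/2) = 2.486/√(195/2) = 0.2518.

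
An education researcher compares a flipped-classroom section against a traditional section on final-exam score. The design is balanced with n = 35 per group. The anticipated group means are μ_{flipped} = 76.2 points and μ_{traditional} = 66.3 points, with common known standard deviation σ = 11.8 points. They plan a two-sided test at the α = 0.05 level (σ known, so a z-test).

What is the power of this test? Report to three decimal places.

Power ≈ 0.939

Standardized effect: d = |μ_{flipped} − μ_{traditional}| / σ = |76.2 − 66.3| / 11.8 = 0.8390
Noncentrality parameter: δ = d·√(n/2) = 0.8390 × √(35/2) = 3.5097
Two-sided α = 0.05 → critical value z_{0.025} = 1.960.
Power = Φ(δ − 1.960) + Φ(−δ − 1.960) = Φ(1.550) + Φ(-5.470) = 0.9394 + 0.0000 = 0.9394.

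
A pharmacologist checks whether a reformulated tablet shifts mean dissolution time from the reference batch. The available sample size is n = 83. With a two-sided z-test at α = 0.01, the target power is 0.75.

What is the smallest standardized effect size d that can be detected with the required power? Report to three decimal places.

d ≈ 0.357

Required noncentrality: δ = z_{0.005} + z_{0.25} = 2.576 + 0.674 = 3.250.
(Lower-tail contribution to power is negligible for δ > 0.)
δ = d·√n ⇒ d = δ/√n = 3.250/√83 = 0.3568.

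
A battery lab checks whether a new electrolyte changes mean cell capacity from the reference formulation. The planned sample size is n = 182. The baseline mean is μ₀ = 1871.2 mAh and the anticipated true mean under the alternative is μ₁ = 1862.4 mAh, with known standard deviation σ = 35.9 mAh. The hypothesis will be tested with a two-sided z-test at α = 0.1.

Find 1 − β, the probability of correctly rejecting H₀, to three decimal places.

Standardized effect: d = |μ₁ − μ₀| / σ = |1862.4 − 1871.2| / 35.9 = 0.2451
Noncentrality parameter: δ = d·√n = 0.2451 × √182 = 3.3069
Two-sided α = 0.1 → critical value z_{0.05} = 1.645.
Power = Φ(δ − 1.645) + Φ(−δ − 1.645) = Φ(1.662) + Φ(-4.952) = 0.9518 + 0.0000 = 0.9518.

Power ≈ 0.952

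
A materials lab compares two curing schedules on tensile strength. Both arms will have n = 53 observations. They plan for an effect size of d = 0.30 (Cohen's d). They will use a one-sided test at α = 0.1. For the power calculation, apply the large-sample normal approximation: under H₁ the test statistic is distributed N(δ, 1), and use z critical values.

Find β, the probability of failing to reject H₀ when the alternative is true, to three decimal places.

β ≈ 0.396

Noncentrality parameter: δ = d·√(n/2) = 0.30 × √(53/2) = 1.5443
Critical value for a one-sided test at α = 0.1: z_α = 1.282.
Power = Φ(δ − 1.282) = Φ(0.263) = 0.6036.
Type II error: β = 1 − power = 1 − 0.6036 = 0.3964.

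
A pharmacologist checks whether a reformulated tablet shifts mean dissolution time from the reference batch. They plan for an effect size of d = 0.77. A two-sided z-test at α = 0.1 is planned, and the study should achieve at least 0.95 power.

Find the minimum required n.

Set Φ(δ − 1.645) = 0.95; then δ − 1.645 = Φ⁻¹(0.95) = 1.645, giving δ = 3.290.
(Ignoring the negligible lower-tail rejection probability gives the usual closed-form inversion.)
δ = d·√n ⇒ n = (δ/d)² = (3.290 / 0.77)² = 18.25.
Round up to the next whole unit.

n = 19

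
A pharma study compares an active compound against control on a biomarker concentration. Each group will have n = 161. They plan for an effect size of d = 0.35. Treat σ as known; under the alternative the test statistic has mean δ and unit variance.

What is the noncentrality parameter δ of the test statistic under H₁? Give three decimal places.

δ ≈ 3.140

δ = d·√(n/2) = 0.35 × √(161/2) = 3.1403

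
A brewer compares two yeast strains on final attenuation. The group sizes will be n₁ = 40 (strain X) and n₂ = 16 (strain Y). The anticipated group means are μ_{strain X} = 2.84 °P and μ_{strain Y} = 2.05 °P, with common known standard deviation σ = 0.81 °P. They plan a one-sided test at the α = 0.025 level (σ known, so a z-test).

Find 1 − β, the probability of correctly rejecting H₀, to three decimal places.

Standardized effect: d = |μ_{strain X} − μ_{strain Y}| / σ = |2.84 − 2.05| / 0.81 = 0.9753
Noncentrality parameter: δ = d / √(1/n₁ + 1/n₂) = 0.9753 / √(1/40 + 1/16) = 3.2971
Critical value for a one-sided test at α = 0.025: z_α = 1.960.
Power = Φ(δ − 1.960) = Φ(1.337) = 0.9094.

Power ≈ 0.909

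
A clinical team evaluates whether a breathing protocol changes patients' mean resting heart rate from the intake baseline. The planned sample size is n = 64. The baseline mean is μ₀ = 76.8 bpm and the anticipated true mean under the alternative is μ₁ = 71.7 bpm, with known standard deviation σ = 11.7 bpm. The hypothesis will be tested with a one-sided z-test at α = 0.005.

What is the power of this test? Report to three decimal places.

Power ≈ 0.819

Standardized effect: d = |μ₁ − μ₀| / σ = |71.7 − 76.8| / 11.7 = 0.4359
Noncentrality parameter: δ = d·√n = 0.4359 × √64 = 3.4872
One-sided α = 0.005 → critical value z_{0.005} = 2.576.
Power = Φ(δ − 2.576) = Φ(0.911) = 0.8189.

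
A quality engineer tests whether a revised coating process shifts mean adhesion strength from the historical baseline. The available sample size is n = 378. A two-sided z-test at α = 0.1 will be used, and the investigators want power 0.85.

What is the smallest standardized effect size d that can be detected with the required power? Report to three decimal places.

d ≈ 0.138

Required noncentrality: δ = z_{0.05} + z_{0.15} = 1.645 + 1.036 = 2.681.
(The second rejection-region term Φ(−δ − z_{α/2}) is negligible and dropped.)
δ = d·√n ⇒ d = δ/√n = 2.681/√378 = 0.1379.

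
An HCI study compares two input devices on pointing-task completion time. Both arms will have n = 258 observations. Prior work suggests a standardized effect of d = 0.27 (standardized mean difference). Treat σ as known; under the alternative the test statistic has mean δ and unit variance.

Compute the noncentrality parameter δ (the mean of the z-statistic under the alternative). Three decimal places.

δ ≈ 3.067

δ = d·√(n/2) = 0.27 × √(258/2) = 3.0666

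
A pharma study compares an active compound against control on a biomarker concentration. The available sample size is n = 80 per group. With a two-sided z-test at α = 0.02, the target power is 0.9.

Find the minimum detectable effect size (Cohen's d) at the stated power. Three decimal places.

Required noncentrality: δ = z_{0.01} + z_{0.10} = 2.326 + 1.282 = 3.608.
(Lower-tail contribution to power is negligible for δ > 0.)
δ = d·√(n/2) ⇒ d = δ/√(n/2) = 3.608/√(80/2) = 0.5705.

d ≈ 0.570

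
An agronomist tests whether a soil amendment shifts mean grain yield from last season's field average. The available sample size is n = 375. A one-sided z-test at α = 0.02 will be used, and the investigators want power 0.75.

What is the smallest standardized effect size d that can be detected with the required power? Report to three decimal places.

Need Φ(δ − 2.054) = 0.75, so δ = 2.054 + 0.674 = 2.728.
δ = d·√n ⇒ d = δ/√n = 2.728/√375 = 0.1409.

d ≈ 0.141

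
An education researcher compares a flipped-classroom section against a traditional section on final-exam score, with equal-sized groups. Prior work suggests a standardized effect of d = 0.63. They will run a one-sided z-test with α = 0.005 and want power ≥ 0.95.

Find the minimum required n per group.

For power 0.95 need Φ(δ − z_{0.005}) = 0.95, so δ = z_{0.005} + z_{0.05} = 2.576 + 1.645 = 4.221.
δ = d·√(n/2) ⇒ n = 2(δ/d)² = 2 × (4.221 / 0.63)² = 89.77.
Round up to the next whole unit.

n = 90 per group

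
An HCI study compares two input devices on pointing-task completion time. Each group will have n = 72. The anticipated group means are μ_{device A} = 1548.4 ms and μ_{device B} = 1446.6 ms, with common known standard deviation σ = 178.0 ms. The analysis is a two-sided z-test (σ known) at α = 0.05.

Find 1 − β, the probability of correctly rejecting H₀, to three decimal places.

Standardized effect: d = |μ_{device A} − μ_{device B}| / σ = |1548.4 − 1446.6| / 178.0 = 0.5719
Noncentrality parameter: δ = d·√(n/2) = 0.5719 × √(72/2) = 3.4315
Critical value for a two-sided test at α = 0.05: z_{α/2} = 1.960.
Power = Φ(δ − 1.960) + Φ(−δ − 1.960) = Φ(1.471) + Φ(-5.391) = 0.9294 + 0.0000 = 0.9294.

Power ≈ 0.929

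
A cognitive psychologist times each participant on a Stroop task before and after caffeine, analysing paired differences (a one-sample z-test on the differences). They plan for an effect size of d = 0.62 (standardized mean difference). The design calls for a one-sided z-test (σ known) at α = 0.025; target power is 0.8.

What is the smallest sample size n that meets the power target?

Set Φ(δ − 1.960) = 0.8; then δ − 1.960 = Φ⁻¹(0.8) = 0.842, giving δ = 2.802.
δ = d·√n ⇒ n = (δ/d)² = (2.802 / 0.62)² = 20.42.
Round up to the next whole unit.

n = 21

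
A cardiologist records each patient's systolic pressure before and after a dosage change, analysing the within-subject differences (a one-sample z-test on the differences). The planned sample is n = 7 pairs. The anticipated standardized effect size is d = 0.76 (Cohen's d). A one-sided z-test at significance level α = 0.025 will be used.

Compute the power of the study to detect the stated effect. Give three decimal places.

Noncentrality parameter: δ = d·√n = 0.76 × √7 = 2.0108
Critical value for a one-sided test at α = 0.025: z_α = 1.960.
Power = P(Z > 1.960 − δ) = Φ(0.051) = 0.5203.

Power ≈ 0.520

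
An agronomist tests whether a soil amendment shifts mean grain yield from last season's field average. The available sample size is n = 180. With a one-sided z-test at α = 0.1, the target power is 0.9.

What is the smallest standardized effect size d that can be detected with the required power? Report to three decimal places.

Required noncentrality: δ = z_{0.1} + z_{0.10} = 1.282 + 1.282 = 2.563.
δ = d·√n ⇒ d = δ/√n = 2.563/√180 = 0.1910.

d ≈ 0.191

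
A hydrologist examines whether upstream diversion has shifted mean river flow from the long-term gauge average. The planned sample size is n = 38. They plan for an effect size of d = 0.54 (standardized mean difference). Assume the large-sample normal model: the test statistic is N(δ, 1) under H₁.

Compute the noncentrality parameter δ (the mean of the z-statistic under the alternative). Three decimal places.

δ = d·√n = 0.54 × √38 = 3.3288

δ ≈ 3.329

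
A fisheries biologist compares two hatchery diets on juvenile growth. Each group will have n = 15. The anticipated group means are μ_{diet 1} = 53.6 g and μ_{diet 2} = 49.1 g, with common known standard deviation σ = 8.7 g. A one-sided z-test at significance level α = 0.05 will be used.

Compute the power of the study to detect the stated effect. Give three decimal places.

Power ≈ 0.410

Standardized effect: d = |μ_{diet 1} − μ_{diet 2}| / σ = |53.6 − 49.1| / 8.7 = 0.5172
Noncentrality parameter: δ = d·√(n/2) = 0.5172 × √(15/2) = 1.4165
One-sided α = 0.05 → critical value z_{0.05} = 1.645.
Power = Φ(δ − 1.645) = Φ(-0.228) = 0.4097.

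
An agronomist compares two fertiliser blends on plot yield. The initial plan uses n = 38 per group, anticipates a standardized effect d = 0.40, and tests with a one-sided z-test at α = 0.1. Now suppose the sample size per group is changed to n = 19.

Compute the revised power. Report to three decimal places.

Power ≈ 0.481

With n = 19 per group: δ = d·√(n/2) = 0.40 × √(19/2) = 1.2329. Critical value z_{0.1} = 1.282.
Revised power = P(Z > 1.282 − δ) = Φ(-0.049) = 0.4806.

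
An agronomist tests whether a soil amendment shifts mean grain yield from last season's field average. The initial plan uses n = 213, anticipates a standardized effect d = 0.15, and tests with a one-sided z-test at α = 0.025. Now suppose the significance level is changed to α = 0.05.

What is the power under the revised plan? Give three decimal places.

Power ≈ 0.707

δ = d·√n = 0.15 × √213 = 2.1892 (unchanged). New critical value: z_{0.05} = 1.645.
Revised power = Φ(δ − 1.645) = Φ(0.544) = 0.7069.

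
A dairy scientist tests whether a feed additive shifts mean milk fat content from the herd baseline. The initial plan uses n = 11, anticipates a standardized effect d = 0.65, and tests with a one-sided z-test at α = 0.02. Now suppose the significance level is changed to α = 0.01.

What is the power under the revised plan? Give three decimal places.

δ = d·√n = 0.65 × √11 = 2.1558 (unchanged). New critical value: z_{0.01} = 2.326.
Revised power = Φ(δ − 2.326) = Φ(-0.171) = 0.4323.

Power ≈ 0.432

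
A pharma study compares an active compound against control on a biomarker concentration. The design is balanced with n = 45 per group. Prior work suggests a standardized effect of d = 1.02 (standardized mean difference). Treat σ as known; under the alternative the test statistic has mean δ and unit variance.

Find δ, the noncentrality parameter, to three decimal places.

δ ≈ 4.838

δ = d·√(n/2) = 1.02 × √(45/2) = 4.8383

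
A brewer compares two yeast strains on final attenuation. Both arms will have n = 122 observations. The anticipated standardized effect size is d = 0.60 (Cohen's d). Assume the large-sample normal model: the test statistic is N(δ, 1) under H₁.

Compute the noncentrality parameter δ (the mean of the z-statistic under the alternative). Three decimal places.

δ ≈ 4.686

δ = d·√(n/2) = 0.60 × √(122/2) = 4.6861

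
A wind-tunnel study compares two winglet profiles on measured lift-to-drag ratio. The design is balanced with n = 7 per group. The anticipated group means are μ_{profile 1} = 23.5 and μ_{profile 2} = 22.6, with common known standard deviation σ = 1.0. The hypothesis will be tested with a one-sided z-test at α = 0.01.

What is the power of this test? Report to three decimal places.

Power ≈ 0.260

Standardized effect: d = |μ_{profile 1} − μ_{profile 2}| / σ = |23.5 − 22.6| / 1.0 = 0.9000
Noncentrality parameter: δ = d·√(n/2) = 0.9000 × √(7/2) = 1.6837
One-sided α = 0.01 → critical value z_{0.01} = 2.326.
Power = P(Z > 2.326 − δ) = Φ(-0.643) = 0.2602.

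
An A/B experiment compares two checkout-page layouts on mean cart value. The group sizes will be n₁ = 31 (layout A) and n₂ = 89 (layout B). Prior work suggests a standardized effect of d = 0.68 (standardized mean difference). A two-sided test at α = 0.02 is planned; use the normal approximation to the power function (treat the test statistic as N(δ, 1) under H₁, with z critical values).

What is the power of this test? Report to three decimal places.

Noncentrality parameter: δ = d / √(1/n₁ + 1/n₂) = 0.68 / √(1/31 + 1/89) = 3.2606
Two-sided α = 0.02 → critical value z_{0.01} = 2.326.
Power = Φ(δ − 2.326) + Φ(−δ − 2.326) = Φ(0.934) + Φ(-5.587) = 0.8249 + 0.0000 = 0.8249.

Power ≈ 0.825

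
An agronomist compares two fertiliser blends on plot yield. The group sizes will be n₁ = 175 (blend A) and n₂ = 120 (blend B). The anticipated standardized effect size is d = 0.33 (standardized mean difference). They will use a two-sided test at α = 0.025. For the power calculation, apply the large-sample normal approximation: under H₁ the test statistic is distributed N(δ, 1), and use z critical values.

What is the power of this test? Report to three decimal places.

Power ≈ 0.706

Noncentrality parameter: δ = d / √(1/n₁ + 1/n₂) = 0.33 / √(1/175 + 1/120) = 2.7843
Two-sided α = 0.025 → critical value z_{0.0125} = 2.241.
Power = Φ(δ − 2.241) + Φ(−δ − 2.241) = Φ(0.543) + Φ(-5.026) = 0.7064 + 0.0000 = 0.7064.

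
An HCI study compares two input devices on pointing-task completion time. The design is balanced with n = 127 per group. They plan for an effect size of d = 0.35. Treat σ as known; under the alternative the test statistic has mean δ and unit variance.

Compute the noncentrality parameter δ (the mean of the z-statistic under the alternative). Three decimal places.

δ = d·√(n/2) = 0.35 × √(127/2) = 2.7890

δ ≈ 2.789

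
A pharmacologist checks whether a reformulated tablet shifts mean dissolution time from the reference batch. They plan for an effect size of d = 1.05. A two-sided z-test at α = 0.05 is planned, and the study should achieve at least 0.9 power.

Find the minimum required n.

For power 0.9 need Φ(δ − z_{0.025}) = 0.9, so δ = z_{0.025} + z_{0.10} = 1.960 + 1.282 = 3.242.
(Ignoring the negligible lower-tail rejection probability gives the usual closed-form inversion.)
δ = d·√n ⇒ n = (δ/d)² = (3.242 / 1.05)² = 9.53.
Round up to the next whole unit.

n = 10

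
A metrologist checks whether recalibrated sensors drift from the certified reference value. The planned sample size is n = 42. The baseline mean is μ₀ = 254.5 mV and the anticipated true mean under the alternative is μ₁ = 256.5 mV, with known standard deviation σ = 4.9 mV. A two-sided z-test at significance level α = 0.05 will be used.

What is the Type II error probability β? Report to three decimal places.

β ≈ 0.247

Standardized effect: d = |μ₁ − μ₀| / σ = |256.5 − 254.5| / 4.9 = 0.4082
Noncentrality parameter: δ = d·√n = 0.4082 × √42 = 2.6452
Critical value for a two-sided test at α = 0.05: z_{α/2} = 1.960.
Power = Φ(δ − 1.960) + Φ(−δ − 1.960) = Φ(0.685) + Φ(-4.605) = 0.7534 + 0.0000 = 0.7534.
Type II error: β = 1 − power = 1 − 0.7534 = 0.2466.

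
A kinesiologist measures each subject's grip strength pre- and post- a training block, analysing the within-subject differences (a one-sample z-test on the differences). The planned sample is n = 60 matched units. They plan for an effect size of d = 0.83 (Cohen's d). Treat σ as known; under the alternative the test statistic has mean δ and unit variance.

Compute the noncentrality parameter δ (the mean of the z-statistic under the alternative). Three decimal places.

δ ≈ 6.429

δ = d·√n = 0.83 × √60 = 6.4292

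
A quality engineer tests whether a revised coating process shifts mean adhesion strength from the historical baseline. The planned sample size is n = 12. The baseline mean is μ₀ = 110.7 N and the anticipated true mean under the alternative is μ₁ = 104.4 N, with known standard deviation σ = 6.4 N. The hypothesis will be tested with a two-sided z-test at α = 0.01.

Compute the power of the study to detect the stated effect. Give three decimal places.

Power ≈ 0.798

Standardized effect: d = |μ₁ − μ₀| / σ = |104.4 − 110.7| / 6.4 = 0.9844
Noncentrality parameter: δ = d·√n = 0.9844 × √12 = 3.4100
Two-sided α = 0.01 → critical value z_{0.005} = 2.576.
Power = Φ(δ − 2.576) + Φ(−δ − 2.576) = Φ(0.834) + Φ(-5.986) = 0.7979 + 0.0000 = 0.7979.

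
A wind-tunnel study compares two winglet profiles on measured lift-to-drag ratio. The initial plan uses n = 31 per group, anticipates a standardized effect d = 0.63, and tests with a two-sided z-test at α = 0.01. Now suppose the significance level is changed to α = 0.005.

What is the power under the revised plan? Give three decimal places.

δ = d·√(n/2) = 0.63 × √(31/2) = 2.4803 (unchanged). New critical value: z_{0.0025} = 2.807.
Revised power = Φ(δ − 2.807) + Φ(−δ − 2.807) = Φ(-0.327) + Φ(-5.287) = 0.3719 + 0.0000 = 0.3719.

Power ≈ 0.372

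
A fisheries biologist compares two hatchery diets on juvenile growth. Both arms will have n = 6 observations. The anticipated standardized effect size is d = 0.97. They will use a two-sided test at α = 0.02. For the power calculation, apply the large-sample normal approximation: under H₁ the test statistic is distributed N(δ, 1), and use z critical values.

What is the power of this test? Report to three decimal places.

Noncentrality parameter: δ = d·√(n/2) = 0.97 × √(6/2) = 1.6801
Two-sided α = 0.02 → critical value z_{0.01} = 2.326.
Power = Φ(δ − 2.326) + Φ(−δ − 2.326) = Φ(-0.646) + Φ(-4.006) = 0.2591 + 0.0000 = 0.2591.

Power ≈ 0.259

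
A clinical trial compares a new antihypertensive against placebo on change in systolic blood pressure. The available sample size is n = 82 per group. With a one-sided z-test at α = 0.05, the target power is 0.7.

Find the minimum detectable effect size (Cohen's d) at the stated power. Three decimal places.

d ≈ 0.339

Need Φ(δ − 1.645) = 0.7, so δ = 1.645 + 0.524 = 2.169.
δ = d·√(n/2) ⇒ d = δ/√(n/2) = 2.169/√(82/2) = 0.3388.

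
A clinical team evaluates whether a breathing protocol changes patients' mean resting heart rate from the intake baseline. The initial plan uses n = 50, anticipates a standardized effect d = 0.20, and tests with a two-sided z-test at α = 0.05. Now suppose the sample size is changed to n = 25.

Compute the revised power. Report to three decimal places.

With n = 25: δ = d·√n = 0.20 × √25 = 1.0000. Critical value z_{0.025} = 1.960.
Revised power = Φ(δ − 1.960) + Φ(−δ − 1.960) = Φ(-0.960) + Φ(-2.960) = 0.1685 + 0.0015 = 0.1701.

Power ≈ 0.170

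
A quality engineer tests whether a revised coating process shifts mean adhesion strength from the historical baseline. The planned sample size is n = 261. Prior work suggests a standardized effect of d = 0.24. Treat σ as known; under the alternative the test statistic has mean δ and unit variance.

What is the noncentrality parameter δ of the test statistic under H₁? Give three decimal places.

δ ≈ 3.877

δ = d·√n = 0.24 × √261 = 3.8773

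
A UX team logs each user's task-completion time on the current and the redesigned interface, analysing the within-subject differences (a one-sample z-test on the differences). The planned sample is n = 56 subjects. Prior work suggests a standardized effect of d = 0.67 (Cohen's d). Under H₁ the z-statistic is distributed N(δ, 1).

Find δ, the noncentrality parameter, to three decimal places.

δ = d·√n = 0.67 × √56 = 5.0138

δ ≈ 5.014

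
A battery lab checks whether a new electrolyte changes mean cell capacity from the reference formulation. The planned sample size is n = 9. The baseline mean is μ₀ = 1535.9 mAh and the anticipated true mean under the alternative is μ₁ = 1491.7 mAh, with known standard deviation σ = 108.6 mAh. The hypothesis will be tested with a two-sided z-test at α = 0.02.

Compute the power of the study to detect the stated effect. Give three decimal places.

Power ≈ 0.135

Standardized effect: d = |μ₁ − μ₀| / σ = |1491.7 − 1535.9| / 108.6 = 0.4070
Noncentrality parameter: δ = d·√n = 0.4070 × √9 = 1.2210
Two-sided α = 0.02 → critical value z_{0.01} = 2.326.
Power = Φ(δ − 2.326) + Φ(−δ − 2.326) = Φ(-1.105) + Φ(-3.547) = 0.1345 + 0.0002 = 0.1347.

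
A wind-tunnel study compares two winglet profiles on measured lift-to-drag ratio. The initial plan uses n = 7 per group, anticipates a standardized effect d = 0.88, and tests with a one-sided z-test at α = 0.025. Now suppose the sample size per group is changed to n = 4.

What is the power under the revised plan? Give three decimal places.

With n = 4 per group: δ = d·√(n/2) = 0.88 × √(4/2) = 1.2445. Critical value z_{0.025} = 1.960.
Revised power = P(Z > 1.960 − δ) = Φ(-0.715) = 0.2372.

Power ≈ 0.237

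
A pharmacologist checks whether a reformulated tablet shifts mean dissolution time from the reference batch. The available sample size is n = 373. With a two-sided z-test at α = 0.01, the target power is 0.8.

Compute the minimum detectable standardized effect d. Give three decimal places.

Need Φ(δ − 2.576) = 0.8, so δ = 2.576 + 0.842 = 3.417.
(Lower-tail contribution to power is negligible for δ > 0.)
δ = d·√n ⇒ d = δ/√n = 3.417/√373 = 0.1769.

d ≈ 0.177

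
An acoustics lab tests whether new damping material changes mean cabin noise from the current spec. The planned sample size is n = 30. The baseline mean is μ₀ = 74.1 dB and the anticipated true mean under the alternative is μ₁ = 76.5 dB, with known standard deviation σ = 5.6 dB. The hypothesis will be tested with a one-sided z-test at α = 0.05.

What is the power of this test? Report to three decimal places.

Power ≈ 0.759

Standardized effect: d = |μ₁ − μ₀| / σ = |76.5 − 74.1| / 5.6 = 0.4286
Noncentrality parameter: δ = d·√n = 0.4286 × √30 = 2.3474
One-sided α = 0.05 → critical value z_{0.05} = 1.645.
Power = Φ(δ − 1.645) = Φ(0.703) = 0.7588.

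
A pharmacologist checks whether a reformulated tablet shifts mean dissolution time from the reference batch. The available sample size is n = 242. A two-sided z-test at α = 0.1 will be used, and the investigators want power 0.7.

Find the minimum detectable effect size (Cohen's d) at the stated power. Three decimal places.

d ≈ 0.139

Required noncentrality: δ = z_{0.05} + z_{0.30} = 1.645 + 0.524 = 2.169.
(The second rejection-region term Φ(−δ − z_{α/2}) is negligible and dropped.)
δ = d·√n ⇒ d = δ/√n = 2.169/√242 = 0.1394.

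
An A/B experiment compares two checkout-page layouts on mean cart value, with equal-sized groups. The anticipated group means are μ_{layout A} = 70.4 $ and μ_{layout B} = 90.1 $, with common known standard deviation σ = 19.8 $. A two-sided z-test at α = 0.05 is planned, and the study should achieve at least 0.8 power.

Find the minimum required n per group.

Standardized effect: d = |μ_{layout A} − μ_{layout B}| / σ = |70.4 − 90.1| / 19.8 = 0.9949
Set Φ(δ − 1.960) = 0.8; then δ − 1.960 = Φ⁻¹(0.8) = 0.842, giving δ = 2.802.
(For δ > 0 the lower-tail rejection region contributes negligibly to power, so the one-term inversion is standard.)
δ = d·√(n/2) ⇒ n = 2(δ/d)² = 2 × (2.802 / 0.9949)² = 15.86.
Rounding up, n = 16 per group.

n = 16 per group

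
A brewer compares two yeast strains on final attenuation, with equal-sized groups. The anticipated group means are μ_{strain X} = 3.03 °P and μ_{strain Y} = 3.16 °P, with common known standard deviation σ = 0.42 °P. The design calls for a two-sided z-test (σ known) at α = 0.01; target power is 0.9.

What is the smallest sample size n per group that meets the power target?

Standardized effect: d = |μ_{strain X} − μ_{strain Y}| / σ = |3.03 − 3.16| / 0.42 = 0.3095
Set Φ(δ − 2.576) = 0.9; then δ − 2.576 = Φ⁻¹(0.9) = 1.282, giving δ = 3.857.
(Ignoring the negligible lower-tail rejection probability gives the usual closed-form inversion.)
δ = d·√(n/2) ⇒ n = 2(δ/d)² = 2 × (3.857 / 0.3095)² = 310.62.
Rounding up, n = 311 per group.

n = 311 per group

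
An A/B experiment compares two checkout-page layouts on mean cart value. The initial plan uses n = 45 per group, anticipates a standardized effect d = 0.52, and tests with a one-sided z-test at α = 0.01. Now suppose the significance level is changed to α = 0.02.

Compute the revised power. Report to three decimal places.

δ = d·√(n/2) = 0.52 × √(45/2) = 2.4666 (unchanged). New critical value: z_{0.02} = 2.054.
Revised power = Φ(δ − 2.054) = Φ(0.413) = 0.6601.

Power ≈ 0.660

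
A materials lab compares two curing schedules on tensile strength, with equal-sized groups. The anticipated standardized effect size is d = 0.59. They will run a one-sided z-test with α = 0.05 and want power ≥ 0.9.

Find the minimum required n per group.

Set Φ(δ − 1.645) = 0.9; then δ − 1.645 = Φ⁻¹(0.9) = 1.282, giving δ = 2.926.
δ = d·√(n/2) ⇒ n = 2(δ/d)² = 2 × (2.926 / 0.59)² = 49.20.
Round up to the next whole unit.

n = 50 per group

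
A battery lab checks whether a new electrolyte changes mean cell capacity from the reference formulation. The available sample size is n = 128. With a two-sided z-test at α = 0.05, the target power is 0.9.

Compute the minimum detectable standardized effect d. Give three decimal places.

d ≈ 0.287

Need Φ(δ − 1.960) = 0.9, so δ = 1.960 + 1.282 = 3.242.
(Lower-tail contribution to power is negligible for δ > 0.)
δ = d·√n ⇒ d = δ/√n = 3.242/√128 = 0.2865.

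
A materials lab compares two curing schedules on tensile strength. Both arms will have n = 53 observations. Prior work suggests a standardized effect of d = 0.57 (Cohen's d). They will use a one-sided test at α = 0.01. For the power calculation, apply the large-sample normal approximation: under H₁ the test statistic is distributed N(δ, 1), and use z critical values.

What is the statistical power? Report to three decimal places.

Power ≈ 0.728

Noncentrality parameter: δ = d·√(n/2) = 0.57 × √(53/2) = 2.9343
Critical value for a one-sided test at α = 0.01: z_α = 2.326.
Power = P(Z > 2.326 − δ) = Φ(0.608) = 0.7284.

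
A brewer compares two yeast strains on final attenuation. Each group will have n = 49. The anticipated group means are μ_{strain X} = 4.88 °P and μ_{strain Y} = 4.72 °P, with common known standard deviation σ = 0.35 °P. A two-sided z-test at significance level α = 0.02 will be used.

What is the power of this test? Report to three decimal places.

Standardized effect: d = |μ_{strain X} − μ_{strain Y}| / σ = |4.88 − 4.72| / 0.35 = 0.4571
Noncentrality parameter: δ = d·√(n/2) = 0.4571 × √(49/2) = 2.2627
Critical value for a two-sided test at α = 0.02: z_{α/2} = 2.326.
Power = Φ(δ − 2.326) + Φ(−δ − 2.326) = Φ(-0.064) + Φ(-4.589) = 0.4746 + 0.0000 = 0.4746.

Power ≈ 0.475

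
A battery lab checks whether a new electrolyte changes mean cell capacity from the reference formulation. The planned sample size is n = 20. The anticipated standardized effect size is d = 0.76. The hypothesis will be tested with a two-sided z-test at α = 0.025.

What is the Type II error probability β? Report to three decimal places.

Noncentrality parameter: δ = d·√n = 0.76 × √20 = 3.3988
Two-sided α = 0.025 → critical value z_{0.0125} = 2.241.
Power = Φ(δ − 2.241) + Φ(−δ − 2.241) = Φ(1.157) + Φ(-5.640) = 0.8764 + 0.0000 = 0.8764.
Type II error: β = 1 − power = 1 − 0.8764 = 0.1236.

β ≈ 0.124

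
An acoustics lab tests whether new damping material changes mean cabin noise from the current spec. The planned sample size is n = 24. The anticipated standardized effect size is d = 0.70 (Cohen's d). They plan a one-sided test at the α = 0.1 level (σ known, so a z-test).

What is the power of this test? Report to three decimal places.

Power ≈ 0.984

Noncentrality parameter: δ = d·√n = 0.70 × √24 = 3.4293
Critical value for a one-sided test at α = 0.1: z_α = 1.282.
Power = P(Z > 1.282 − δ) = Φ(2.148) = 0.9841.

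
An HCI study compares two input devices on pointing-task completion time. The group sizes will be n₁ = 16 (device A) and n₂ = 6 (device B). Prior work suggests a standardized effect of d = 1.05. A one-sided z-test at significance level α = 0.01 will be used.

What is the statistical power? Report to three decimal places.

Noncentrality parameter: δ = d / √(1/n₁ + 1/n₂) = 1.05 / √(1/16 + 1/6) = 2.1934
One-sided α = 0.01 → critical value z_{0.01} = 2.326.
Power = P(Z > 2.326 − δ) = Φ(-0.133) = 0.4471.

Power ≈ 0.447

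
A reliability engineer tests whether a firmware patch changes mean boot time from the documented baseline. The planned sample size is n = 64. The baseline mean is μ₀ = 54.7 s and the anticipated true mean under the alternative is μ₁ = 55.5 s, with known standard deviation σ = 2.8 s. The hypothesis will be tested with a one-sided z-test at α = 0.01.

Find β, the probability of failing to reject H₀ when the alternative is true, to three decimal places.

Standardized effect: d = |μ₁ − μ₀| / σ = |55.5 − 54.7| / 2.8 = 0.2857
Noncentrality parameter: δ = d·√n = 0.2857 × √64 = 2.2857
One-sided α = 0.01 → critical value z_{0.01} = 2.326.
Power = P(Z > 2.326 − δ) = Φ(-0.041) = 0.4838.
Type II error: β = 1 − power = 1 − 0.4838 = 0.5162.

β ≈ 0.516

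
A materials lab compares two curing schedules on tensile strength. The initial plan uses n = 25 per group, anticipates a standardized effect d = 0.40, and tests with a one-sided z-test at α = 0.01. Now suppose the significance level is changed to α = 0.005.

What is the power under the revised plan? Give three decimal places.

Power ≈ 0.123

δ = d·√(n/2) = 0.40 × √(25/2) = 1.4142 (unchanged). New critical value: z_{0.005} = 2.576.
Revised power = P(Z > 2.576 − δ) = Φ(-1.162) = 0.1227.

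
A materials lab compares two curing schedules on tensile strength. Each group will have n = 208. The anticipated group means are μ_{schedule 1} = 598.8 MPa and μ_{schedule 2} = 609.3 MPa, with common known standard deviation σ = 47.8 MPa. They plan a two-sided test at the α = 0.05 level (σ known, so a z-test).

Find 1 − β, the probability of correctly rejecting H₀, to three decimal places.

Power ≈ 0.610

Standardized effect: d = |μ_{schedule 1} − μ_{schedule 2}| / σ = |598.8 − 609.3| / 47.8 = 0.2197
Noncentrality parameter: δ = d·√(n/2) = 0.2197 × √(208/2) = 2.2402
Two-sided α = 0.05 → critical value z_{0.025} = 1.960.
Power = Φ(δ − 1.960) + Φ(−δ − 1.960) = Φ(0.280) + Φ(-4.200) = 0.6103 + 0.0000 = 0.6103.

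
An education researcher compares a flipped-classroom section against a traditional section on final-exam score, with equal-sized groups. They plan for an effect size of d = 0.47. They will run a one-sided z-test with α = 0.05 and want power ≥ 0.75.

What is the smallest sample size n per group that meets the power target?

n = 49 per group

For power 0.75 need Φ(δ − z_{0.05}) = 0.75, so δ = z_{0.05} + z_{0.25} = 1.645 + 0.674 = 2.319.
δ = d·√(n/2) ⇒ n = 2(δ/d)² = 2 × (2.319 / 0.47)² = 48.70.
Round up to the next whole unit.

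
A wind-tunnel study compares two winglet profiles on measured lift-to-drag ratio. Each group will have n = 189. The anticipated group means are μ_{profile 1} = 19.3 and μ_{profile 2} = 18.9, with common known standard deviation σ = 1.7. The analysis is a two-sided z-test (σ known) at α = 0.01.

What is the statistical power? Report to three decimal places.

Standardized effect: d = |μ_{profile 1} − μ_{profile 2}| / σ = |19.3 − 18.9| / 1.7 = 0.2353
Noncentrality parameter: δ = d·√(n/2) = 0.2353 × √(189/2) = 2.2873
Two-sided α = 0.01 → critical value z_{0.005} = 2.576.
Power = Φ(δ − 2.576) + Φ(−δ − 2.576) = Φ(-0.289) + Φ(-4.863) = 0.3865 + 0.0000 = 0.3865.

Power ≈ 0.386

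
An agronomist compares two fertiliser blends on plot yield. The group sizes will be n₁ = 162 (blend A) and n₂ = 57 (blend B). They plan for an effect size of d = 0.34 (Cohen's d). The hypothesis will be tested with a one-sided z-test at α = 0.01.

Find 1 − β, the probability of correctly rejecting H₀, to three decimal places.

Power ≈ 0.453

Noncentrality parameter: δ = d / √(1/n₁ + 1/n₂) = 0.34 / √(1/162 + 1/57) = 2.2078
One-sided α = 0.01 → critical value z_{0.01} = 2.326.
Power = Φ(δ − 2.326) = Φ(-0.119) = 0.4528.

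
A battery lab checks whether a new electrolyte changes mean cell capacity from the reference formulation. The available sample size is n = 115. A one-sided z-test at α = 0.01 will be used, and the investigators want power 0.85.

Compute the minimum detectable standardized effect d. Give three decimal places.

Required noncentrality: δ = z_{0.01} + z_{0.15} = 2.326 + 1.036 = 3.363.
δ = d·√n ⇒ d = δ/√n = 3.363/√115 = 0.3136.

d ≈ 0.314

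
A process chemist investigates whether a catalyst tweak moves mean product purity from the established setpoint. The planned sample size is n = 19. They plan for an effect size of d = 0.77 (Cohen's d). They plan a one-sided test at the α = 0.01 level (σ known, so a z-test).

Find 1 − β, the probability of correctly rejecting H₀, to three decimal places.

Power ≈ 0.848

Noncentrality parameter: δ = d·√n = 0.77 × √19 = 3.3564
Critical value for a one-sided test at α = 0.01: z_α = 2.326.
Power = P(Z > 2.326 − δ) = Φ(1.030) = 0.8485.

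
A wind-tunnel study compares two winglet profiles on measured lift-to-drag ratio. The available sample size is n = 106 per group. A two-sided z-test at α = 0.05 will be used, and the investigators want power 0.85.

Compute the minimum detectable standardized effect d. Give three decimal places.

Need Φ(δ − 1.960) = 0.85, so δ = 1.960 + 1.036 = 2.996.
(Lower-tail contribution to power is negligible for δ > 0.)
δ = d·√(n/2) ⇒ d = δ/√(n/2) = 2.996/√(106/2) = 0.4116.

d ≈ 0.412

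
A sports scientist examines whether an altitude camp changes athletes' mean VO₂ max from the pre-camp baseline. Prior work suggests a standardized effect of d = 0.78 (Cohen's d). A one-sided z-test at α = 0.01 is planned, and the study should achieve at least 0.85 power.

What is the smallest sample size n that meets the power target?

n = 19

Set Φ(δ − 2.326) = 0.85; then δ − 2.326 = Φ⁻¹(0.85) = 1.036, giving δ = 3.363.
δ = d·√n ⇒ n = (δ/d)² = (3.363 / 0.78)² = 18.59.
Rounding up, n = 19.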